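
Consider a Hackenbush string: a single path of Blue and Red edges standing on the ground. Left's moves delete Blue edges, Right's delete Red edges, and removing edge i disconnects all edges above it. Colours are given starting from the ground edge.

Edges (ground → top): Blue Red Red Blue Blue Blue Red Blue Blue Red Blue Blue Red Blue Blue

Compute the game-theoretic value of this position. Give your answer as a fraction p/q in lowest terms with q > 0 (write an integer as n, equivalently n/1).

step 1: add Blue to get B; options L={ 0 } R={ — } gives 1
step 2: add Red to get BR; options L={ 0 } R={ 1 } gives 1/2
step 3: add Red to get BRR; options L={ 0 } R={ 1/2,1 } gives 1/4
step 4: add Blue to get BRRB; options L={ 0,1/4 } R={ 1/2,1 } gives 3/8
step 5: add Blue to get BRRBB; options L={ 0,1/4,3/8 } R={ 1/2,1 } gives 7/16
step 6: add Blue to get BRRBBB; options L={ 0,1/4,3/8,7/16 } R={ 1/2,1 } gives 15/32
step 7: add Red to get BRRBBBR; options L={ 0,1/4,3/8,7/16 } R={ 15/32,1/2,1 } gives 29/64
step 8: add Blue to get BRRBBBRB; options L={ 0,1/4,3/8,7/16,29/64 } R={ 15/32,1/2,1 } gives 59/128
step 9: add Blue to get BRRBBBRBB; options L={ 0,1/4,3/8,7/16,29/64,59/128 } R={ 15/32,1/2,1 } gives 119/256
step 10: add Red to get BRRBBBRBBR; options L={ 0,1/4,3/8,7/16,29/64,59/128 } R={ 119/256,15/32,1/2,1 } gives 237/512
step 11: add Blue to get BRRBBBRBBRB; options L={ 0,1/4,3/8,7/16,29/64,59/128,237/512 } R={ 119/256,15/32,1/2,1 } gives 475/1024
step 12: add Blue to get BRRBBBRBBRBB; options L={ 0,1/4,3/8,7/16,29/64,59/128,237/512,475/1024 } R={ 119/256,15/32,1/2,1 } gives 951/2048
step 13: add Red to get BRRBBBRBBRBBR; options L={ 0,1/4,3/8,7/16,29/64,59/128,237/512,475/1024 } R={ 951/2048,119/256,15/32,1/2,1 } gives 1901/4096
step 14: add Blue to get BRRBBBRBBRBBRB; options L={ 0,1/4,3/8,7/16,29/64,59/128,237/512,475/1024,1901/4096 } R={ 951/2048,119/256,15/32,1/2,1 } gives 3803/8192
step 15: add Blue to get BRRBBBRBBRBBRBB; options L={ 0,1/4,3/8,7/16,29/64,59/128,237/512,475/1024,1901/4096,3803/8192 } R={ 951/2048,119/256,15/32,1/2,1 } gives 7607/16384

7607/16384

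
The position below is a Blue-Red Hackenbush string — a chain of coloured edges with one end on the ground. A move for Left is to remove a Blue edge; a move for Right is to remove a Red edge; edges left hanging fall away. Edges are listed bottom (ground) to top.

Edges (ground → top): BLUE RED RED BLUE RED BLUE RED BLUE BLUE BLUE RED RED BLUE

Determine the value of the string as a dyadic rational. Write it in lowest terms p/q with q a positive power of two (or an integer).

1395/4096

1 of 13 · B · max L 0 · min R +∞ gives 1
2 of 13 · BR · max L 0 · min R 1 gives 1/2
3 of 13 · BRR · max L 0 · min R 1/2 gives 1/4
4 of 13 · BRRB · max L 1/4 · min R 1/2 gives 3/8
5 of 13 · BRRBR · max L 1/4 · min R 3/8 gives 5/16
6 of 13 · BRRBRB · max L 5/16 · min R 3/8 gives 11/32
7 of 13 · BRRBRBR · max L 5/16 · min R 11/32 gives 21/64
8 of 13 · BRRBRBRB · max L 21/64 · min R 11/32 gives 43/128
9 of 13 · BRRBRBRBB · max L 43/128 · min R 11/32 gives 87/256
10 of 13 · BRRBRBRBBB · max L 87/256 · min R 11/32 gives 175/512
11 of 13 · BRRBRBRBBBR · max L 87/256 · min R 175/512 gives 349/1024
12 of 13 · BRRBRBRBBBRR · max L 87/256 · min R 349/1024 gives 697/2048
13 of 13 · BRRBRBRBBBRRB · max L 697/2048 · min R 349/1024 gives 1395/4096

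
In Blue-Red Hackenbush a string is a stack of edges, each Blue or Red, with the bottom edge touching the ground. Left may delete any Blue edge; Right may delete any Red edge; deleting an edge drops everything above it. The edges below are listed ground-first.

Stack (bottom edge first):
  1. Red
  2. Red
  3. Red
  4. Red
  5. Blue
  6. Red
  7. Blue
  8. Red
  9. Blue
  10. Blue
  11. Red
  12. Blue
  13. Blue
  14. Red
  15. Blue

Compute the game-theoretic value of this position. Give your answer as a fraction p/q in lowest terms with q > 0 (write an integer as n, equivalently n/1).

-7461/2048

Build G(s[:k]) for k = 1..15, string s = Red Red Red Red Blue Red Blue Red Blue Blue Red Blue Blue Red Blue.
edge 1 of 15 (Red): { none | 0 } = -1
edge 2 of 15 (Red): { none | -1; 0 } = -2
edge 3 of 15 (Red): { none | -2; -1; 0 } = -3
edge 4 of 15 (Red): { none | -3; -2; -1; 0 } = -4
edge 5 of 15 (Blue): { -4 | -3; -2; -1; 0 } = -7/2
edge 6 of 15 (Red): { -4 | -7/2; -3; -2; -1; 0 } = -15/4
edge 7 of 15 (Blue): { -4; -15/4 | -7/2; -3; -2; -1; 0 } = -29/8
edge 8 of 15 (Red): { -4; -15/4 | -29/8; -7/2; -3; -2; -1; 0 } = -59/16
edge 9 of 15 (Blue): { -4; -15/4; -59/16 | -29/8; -7/2; -3; -2; -1; 0 } = -117/32
edge 10 of 15 (Blue): { -4; -15/4; -59/16; -117/32 | -29/8; -7/2; -3; -2; -1; 0 } = -233/64
edge 11 of 15 (Red): { -4; -15/4; -59/16; -117/32 | -233/64; -29/8; -7/2; -3; -2; -1; 0 } = -467/128
edge 12 of 15 (Blue): { -4; -15/4; -59/16; -117/32; -467/128 | -233/64; -29/8; -7/2; -3; -2; -1; 0 } = -933/256
edge 13 of 15 (Blue): { -4; -15/4; -59/16; -117/32; -467/128; -933/256 | -233/64; -29/8; -7/2; -3; -2; -1; 0 } = -1865/512
edge 14 of 15 (Red): { -4; -15/4; -59/16; -117/32; -467/128; -933/256 | -1865/512; -233/64; -29/8; -7/2; -3; -2; -1; 0 } = -3731/1024
edge 15 of 15 (Blue): { -4; -15/4; -59/16; -117/32; -467/128; -933/256; -3731/1024 | -1865/512; -233/64; -29/8; -7/2; -3; -2; -1; 0 } = -7461/2048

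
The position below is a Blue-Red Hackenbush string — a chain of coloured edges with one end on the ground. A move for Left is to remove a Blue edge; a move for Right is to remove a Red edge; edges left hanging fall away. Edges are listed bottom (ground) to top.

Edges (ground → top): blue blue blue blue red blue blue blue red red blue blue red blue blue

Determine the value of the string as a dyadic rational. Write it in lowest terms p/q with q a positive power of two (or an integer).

7991/2048

step 1: add blue to get b; options L={ 0 } R={ · } => 1
step 2: add blue to get bb; options L={ 0 1 } R={ · } => 2
step 3: add blue to get bbb; options L={ 0 1 2 } R={ · } => 3
step 4: add blue to get bbbb; options L={ 0 1 2 3 } R={ · } => 4
step 5: add red to get bbbbr; options L={ 0 1 2 3 } R={ 4 } => 7/2
step 6: add blue to get bbbbrb; options L={ 0 1 2 3 7/2 } R={ 4 } => 15/4
step 7: add blue to get bbbbrbb; options L={ 0 1 2 3 7/2 15/4 } R={ 4 } => 31/8
step 8: add blue to get bbbbrbbb; options L={ 0 1 2 3 7/2 15/4 31/8 } R={ 4 } => 63/16
step 9: add red to get bbbbrbbbr; options L={ 0 1 2 3 7/2 15/4 31/8 } R={ 63/16 4 } => 125/32
step 10: add red to get bbbbrbbbrr; options L={ 0 1 2 3 7/2 15/4 31/8 } R={ 125/32 63/16 4 } => 249/64
step 11: add blue to get bbbbrbbbrrb; options L={ 0 1 2 3 7/2 15/4 31/8 249/64 } R={ 125/32 63/16 4 } => 499/128
step 12: add blue to get bbbbrbbbrrbb; options L={ 0 1 2 3 7/2 15/4 31/8 249/64 499/128 } R={ 125/32 63/16 4 } => 999/256
step 13: add red to get bbbbrbbbrrbbr; options L={ 0 1 2 3 7/2 15/4 31/8 249/64 499/128 } R={ 999/256 125/32 63/16 4 } => 1997/512
step 14: add blue to get bbbbrbbbrrbbrb; options L={ 0 1 2 3 7/2 15/4 31/8 249/64 499/128 1997/512 } R={ 999/256 125/32 63/16 4 } => 3995/1024
step 15: add blue to get bbbbrbbbrrbbrbb; options L={ 0 1 2 3 7/2 15/4 31/8 249/64 499/128 1997/512 3995/1024 } R={ 999/256 125/32 63/16 4 } => 7991/2048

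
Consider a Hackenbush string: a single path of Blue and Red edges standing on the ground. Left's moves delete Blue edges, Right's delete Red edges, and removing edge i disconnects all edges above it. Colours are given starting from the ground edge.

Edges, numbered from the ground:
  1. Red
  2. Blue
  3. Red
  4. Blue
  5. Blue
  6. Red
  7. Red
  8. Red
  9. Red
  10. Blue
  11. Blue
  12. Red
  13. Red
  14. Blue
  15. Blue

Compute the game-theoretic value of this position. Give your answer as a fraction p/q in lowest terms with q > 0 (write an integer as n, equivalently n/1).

-10137/16384

Build val(s[:k]) for k = 1..15, string s = Red Blue Red Blue Blue Red Red Red Red Blue Blue Red Red Blue Blue.
val(R) = { (no moves) | 0 } ⇒ -1
val(RB) = { -1 | 0 } ⇒ -1/2
val(RBR) = { -1 | -1/2,0 } ⇒ -3/4
val(RBRB) = { -1,-3/4 | -1/2,0 } ⇒ -5/8
val(RBRBB) = { -1,-3/4,-5/8 | -1/2,0 } ⇒ -9/16
val(RBRBBR) = { -1,-3/4,-5/8 | -9/16,-1/2,0 } ⇒ -19/32
val(RBRBBRR) = { -1,-3/4,-5/8 | -19/32,-9/16,-1/2,0 } ⇒ -39/64
val(RBRBBRRR) = { -1,-3/4,-5/8 | -39/64,-19/32,-9/16,-1/2,0 } ⇒ -79/128
val(RBRBBRRRR) = { -1,-3/4,-5/8 | -79/128,-39/64,-19/32,-9/16,-1/2,0 } ⇒ -159/256
val(RBRBBRRRRB) = { -1,-3/4,-5/8,-159/256 | -79/128,-39/64,-19/32,-9/16,-1/2,0 } ⇒ -317/512
val(RBRBBRRRRBB) = { -1,-3/4,-5/8,-159/256,-317/512 | -79/128,-39/64,-19/32,-9/16,-1/2,0 } ⇒ -633/1024
val(RBRBBRRRRBBR) = { -1,-3/4,-5/8,-159/256,-317/512 | -633/1024,-79/128,-39/64,-19/32,-9/16,-1/2,0 } ⇒ -1267/2048
val(RBRBBRRRRBBRR) = { -1,-3/4,-5/8,-159/256,-317/512 | -1267/2048,-633/1024,-79/128,-39/64,-19/32,-9/16,-1/2,0 } ⇒ -2535/4096
val(RBRBBRRRRBBRRB) = { -1,-3/4,-5/8,-159/256,-317/512,-2535/4096 | -1267/2048,-633/1024,-79/128,-39/64,-19/32,-9/16,-1/2,0 } ⇒ -5069/8192
val(RBRBBRRRRBBRRBB) = { -1,-3/4,-5/8,-159/256,-317/512,-2535/4096,-5069/8192 | -1267/2048,-633/1024,-79/128,-39/64,-19/32,-9/16,-1/2,0 } ⇒ -10137/16384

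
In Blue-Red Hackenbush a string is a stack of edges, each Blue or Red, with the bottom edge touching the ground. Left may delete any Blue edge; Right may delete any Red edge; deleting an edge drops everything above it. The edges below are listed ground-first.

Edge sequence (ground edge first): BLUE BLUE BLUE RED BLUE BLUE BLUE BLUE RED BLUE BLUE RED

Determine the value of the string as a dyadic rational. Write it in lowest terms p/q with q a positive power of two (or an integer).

1517/512

Prefix values for BLUE BLUE BLUE RED BLUE BLUE BLUE BLUE RED BLUE BLUE RED via {L|R} + simplicity:
value(B) = { 0 | ∅ } gives 1
value(BB) = { 0,1 | ∅ } gives 2
value(BBB) = { 0,1,2 | ∅ } gives 3
value(BBBR) = { 0,1,2 | 3 } gives 5/2
value(BBBRB) = { 0,1,2,5/2 | 3 } gives 11/4
value(BBBRBB) = { 0,1,2,5/2,11/4 | 3 } gives 23/8
value(BBBRBBB) = { 0,1,2,5/2,11/4,23/8 | 3 } gives 47/16
value(BBBRBBBB) = { 0,1,2,5/2,11/4,23/8,47/16 | 3 } gives 95/32
value(BBBRBBBBR) = { 0,1,2,5/2,11/4,23/8,47/16 | 95/32,3 } gives 189/64
value(BBBRBBBBRB) = { 0,1,2,5/2,11/4,23/8,47/16,189/64 | 95/32,3 } gives 379/128
value(BBBRBBBBRBB) = { 0,1,2,5/2,11/4,23/8,47/16,189/64,379/128 | 95/32,3 } gives 759/256
value(BBBRBBBBRBBR) = { 0,1,2,5/2,11/4,23/8,47/16,189/64,379/128 | 759/256,95/32,3 } gives 1517/512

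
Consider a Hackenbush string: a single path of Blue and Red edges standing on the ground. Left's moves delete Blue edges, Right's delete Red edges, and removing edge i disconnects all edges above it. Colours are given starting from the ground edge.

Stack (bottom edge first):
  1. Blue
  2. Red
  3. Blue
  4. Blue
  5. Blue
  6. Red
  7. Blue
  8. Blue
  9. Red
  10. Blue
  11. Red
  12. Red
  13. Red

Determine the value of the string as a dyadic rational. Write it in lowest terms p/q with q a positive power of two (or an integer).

3793/4096

Recurse on prefixes of the 13-edge string Blue Red Blue Blue Blue Red Blue Blue Red Blue Red Red Red:
val_1 [B]  L=[0]  R=[(no moves)]  ⇒ 1
val_2 [BR]  L=[0]  R=[1]  ⇒ 1/2
val_3 [BRB]  L=[0; 1/2]  R=[1]  ⇒ 3/4
val_4 [BRBB]  L=[0; 1/2; 3/4]  R=[1]  ⇒ 7/8
val_5 [BRBBB]  L=[0; 1/2; 3/4; 7/8]  R=[1]  ⇒ 15/16
val_6 [BRBBBR]  L=[0; 1/2; 3/4; 7/8]  R=[15/16; 1]  ⇒ 29/32
val_7 [BRBBBRB]  L=[0; 1/2; 3/4; 7/8; 29/32]  R=[15/16; 1]  ⇒ 59/64
val_8 [BRBBBRBB]  L=[0; 1/2; 3/4; 7/8; 29/32; 59/64]  R=[15/16; 1]  ⇒ 119/128
val_9 [BRBBBRBBR]  L=[0; 1/2; 3/4; 7/8; 29/32; 59/64]  R=[119/128; 15/16; 1]  ⇒ 237/256
val_10 [BRBBBRBBRB]  L=[0; 1/2; 3/4; 7/8; 29/32; 59/64; 237/256]  R=[119/128; 15/16; 1]  ⇒ 475/512
val_11 [BRBBBRBBRBR]  L=[0; 1/2; 3/4; 7/8; 29/32; 59/64; 237/256]  R=[475/512; 119/128; 15/16; 1]  ⇒ 949/1024
val_12 [BRBBBRBBRBRR]  L=[0; 1/2; 3/4; 7/8; 29/32; 59/64; 237/256]  R=[949/1024; 475/512; 119/128; 15/16; 1]  ⇒ 1897/2048
val_13 [BRBBBRBBRBRRR]  L=[0; 1/2; 3/4; 7/8; 29/32; 59/64; 237/256]  R=[1897/2048; 949/1024; 475/512; 119/128; 15/16; 1]  ⇒ 3793/4096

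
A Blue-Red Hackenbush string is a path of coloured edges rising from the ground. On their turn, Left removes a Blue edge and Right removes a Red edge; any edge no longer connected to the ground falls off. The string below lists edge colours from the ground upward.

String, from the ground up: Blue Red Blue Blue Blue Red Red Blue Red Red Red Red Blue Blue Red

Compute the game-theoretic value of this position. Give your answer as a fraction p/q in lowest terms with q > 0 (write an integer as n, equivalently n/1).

14605/16384

Recurse on prefixes of the 15-edge string Blue Red Blue Blue Blue Red Red Blue Red Red Red Red Blue Blue Red:
G(B) = { 0 | (no moves) } ⇒ 1
G(BR) = { 0 | 1 } ⇒ 1/2
G(BRB) = { 0,1/2 | 1 } ⇒ 3/4
G(BRBB) = { 0,1/2,3/4 | 1 } ⇒ 7/8
G(BRBBB) = { 0,1/2,3/4,7/8 | 1 } ⇒ 15/16
G(BRBBBR) = { 0,1/2,3/4,7/8 | 15/16,1 } ⇒ 29/32
G(BRBBBRR) = { 0,1/2,3/4,7/8 | 29/32,15/16,1 } ⇒ 57/64
G(BRBBBRRB) = { 0,1/2,3/4,7/8,57/64 | 29/32,15/16,1 } ⇒ 115/128
G(BRBBBRRBR) = { 0,1/2,3/4,7/8,57/64 | 115/128,29/32,15/16,1 } ⇒ 229/256
G(BRBBBRRBRR) = { 0,1/2,3/4,7/8,57/64 | 229/256,115/128,29/32,15/16,1 } ⇒ 457/512
G(BRBBBRRBRRR) = { 0,1/2,3/4,7/8,57/64 | 457/512,229/256,115/128,29/32,15/16,1 } ⇒ 913/1024
G(BRBBBRRBRRRR) = { 0,1/2,3/4,7/8,57/64 | 913/1024,457/512,229/256,115/128,29/32,15/16,1 } ⇒ 1825/2048
G(BRBBBRRBRRRRB) = { 0,1/2,3/4,7/8,57/64,1825/2048 | 913/1024,457/512,229/256,115/128,29/32,15/16,1 } ⇒ 3651/4096
G(BRBBBRRBRRRRBB) = { 0,1/2,3/4,7/8,57/64,1825/2048,3651/4096 | 913/1024,457/512,229/256,115/128,29/32,15/16,1 } ⇒ 7303/8192
G(BRBBBRRBRRRRBBR) = { 0,1/2,3/4,7/8,57/64,1825/2048,3651/4096 | 7303/8192,913/1024,457/512,229/256,115/128,29/32,15/16,1 } ⇒ 14605/16384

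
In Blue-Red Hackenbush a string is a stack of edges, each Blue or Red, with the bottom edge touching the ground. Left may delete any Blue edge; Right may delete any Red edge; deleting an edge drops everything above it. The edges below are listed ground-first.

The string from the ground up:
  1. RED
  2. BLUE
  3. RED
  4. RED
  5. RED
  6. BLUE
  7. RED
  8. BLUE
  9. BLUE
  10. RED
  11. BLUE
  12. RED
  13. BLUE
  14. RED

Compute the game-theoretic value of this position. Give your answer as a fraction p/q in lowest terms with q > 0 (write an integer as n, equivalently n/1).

-7467/8192

val_1 [R]  L=[(no moves)]  R=[0]  = -1
val_2 [RB]  L=[-1]  R=[0]  = -1/2
val_3 [RBR]  L=[-1]  R=[-1/2, 0]  = -3/4
val_4 [RBRR]  L=[-1]  R=[-3/4, -1/2, 0]  = -7/8
val_5 [RBRRR]  L=[-1]  R=[-7/8, -3/4, -1/2, 0]  = -15/16
val_6 [RBRRRB]  L=[-1, -15/16]  R=[-7/8, -3/4, -1/2, 0]  = -29/32
val_7 [RBRRRBR]  L=[-1, -15/16]  R=[-29/32, -7/8, -3/4, -1/2, 0]  = -59/64
val_8 [RBRRRBRB]  L=[-1, -15/16, -59/64]  R=[-29/32, -7/8, -3/4, -1/2, 0]  = -117/128
val_9 [RBRRRBRBB]  L=[-1, -15/16, -59/64, -117/128]  R=[-29/32, -7/8, -3/4, -1/2, 0]  = -233/256
val_10 [RBRRRBRBBR]  L=[-1, -15/16, -59/64, -117/128]  R=[-233/256, -29/32, -7/8, -3/4, -1/2, 0]  = -467/512
val_11 [RBRRRBRBBRB]  L=[-1, -15/16, -59/64, -117/128, -467/512]  R=[-233/256, -29/32, -7/8, -3/4, -1/2, 0]  = -933/1024
val_12 [RBRRRBRBBRBR]  L=[-1, -15/16, -59/64, -117/128, -467/512]  R=[-933/1024, -233/256, -29/32, -7/8, -3/4, -1/2, 0]  = -1867/2048
val_13 [RBRRRBRBBRBRB]  L=[-1, -15/16, -59/64, -117/128, -467/512, -1867/2048]  R=[-933/1024, -233/256, -29/32, -7/8, -3/4, -1/2, 0]  = -3733/4096
val_14 [RBRRRBRBBRBRBR]  L=[-1, -15/16, -59/64, -117/128, -467/512, -1867/2048]  R=[-3733/4096, -933/1024, -233/256, -29/32, -7/8, -3/4, -1/2, 0]  = -7467/8192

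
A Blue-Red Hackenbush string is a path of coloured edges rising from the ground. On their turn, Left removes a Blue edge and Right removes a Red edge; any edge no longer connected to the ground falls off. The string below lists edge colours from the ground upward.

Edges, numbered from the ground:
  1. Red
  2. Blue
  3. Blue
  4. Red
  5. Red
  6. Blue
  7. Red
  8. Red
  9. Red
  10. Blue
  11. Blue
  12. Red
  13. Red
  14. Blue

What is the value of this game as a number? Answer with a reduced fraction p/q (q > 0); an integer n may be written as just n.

-3533/8192

edge 1 of 14 (Red): {  | 0 } ⇒ -1
edge 2 of 14 (Blue): { -1 | 0 } ⇒ -1/2
edge 3 of 14 (Blue): { -1; -1/2 | 0 } ⇒ -1/4
edge 4 of 14 (Red): { -1; -1/2 | -1/4; 0 } ⇒ -3/8
edge 5 of 14 (Red): { -1; -1/2 | -3/8; -1/4; 0 } ⇒ -7/16
edge 6 of 14 (Blue): { -1; -1/2; -7/16 | -3/8; -1/4; 0 } ⇒ -13/32
edge 7 of 14 (Red): { -1; -1/2; -7/16 | -13/32; -3/8; -1/4; 0 } ⇒ -27/64
edge 8 of 14 (Red): { -1; -1/2; -7/16 | -27/64; -13/32; -3/8; -1/4; 0 } ⇒ -55/128
edge 9 of 14 (Red): { -1; -1/2; -7/16 | -55/128; -27/64; -13/32; -3/8; -1/4; 0 } ⇒ -111/256
edge 10 of 14 (Blue): { -1; -1/2; -7/16; -111/256 | -55/128; -27/64; -13/32; -3/8; -1/4; 0 } ⇒ -221/512
edge 11 of 14 (Blue): { -1; -1/2; -7/16; -111/256; -221/512 | -55/128; -27/64; -13/32; -3/8; -1/4; 0 } ⇒ -441/1024
edge 12 of 14 (Red): { -1; -1/2; -7/16; -111/256; -221/512 | -441/1024; -55/128; -27/64; -13/32; -3/8; -1/4; 0 } ⇒ -883/2048
edge 13 of 14 (Red): { -1; -1/2; -7/16; -111/256; -221/512 | -883/2048; -441/1024; -55/128; -27/64; -13/32; -3/8; -1/4; 0 } ⇒ -1767/4096
edge 14 of 14 (Blue): { -1; -1/2; -7/16; -111/256; -221/512; -1767/4096 | -883/2048; -441/1024; -55/128; -27/64; -13/32; -3/8; -1/4; 0 } ⇒ -3533/8192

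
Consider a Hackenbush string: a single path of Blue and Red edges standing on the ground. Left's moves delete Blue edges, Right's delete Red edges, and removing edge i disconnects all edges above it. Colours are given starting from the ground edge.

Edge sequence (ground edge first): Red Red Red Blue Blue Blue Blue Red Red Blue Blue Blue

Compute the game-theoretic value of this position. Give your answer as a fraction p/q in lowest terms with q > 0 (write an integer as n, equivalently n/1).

edge 1 of 12 (Red): { — | 0 } gives -1
edge 2 of 12 (Red): { — | -1, 0 } gives -2
edge 3 of 12 (Red): { — | -2, -1, 0 } gives -3
edge 4 of 12 (Blue): { -3 | -2, -1, 0 } gives -5/2
edge 5 of 12 (Blue): { -3, -5/2 | -2, -1, 0 } gives -9/4
edge 6 of 12 (Blue): { -3, -5/2, -9/4 | -2, -1, 0 } gives -17/8
edge 7 of 12 (Blue): { -3, -5/2, -9/4, -17/8 | -2, -1, 0 } gives -33/16
edge 8 of 12 (Red): { -3, -5/2, -9/4, -17/8 | -33/16, -2, -1, 0 } gives -67/32
edge 9 of 12 (Red): { -3, -5/2, -9/4, -17/8 | -67/32, -33/16, -2, -1, 0 } gives -135/64
edge 10 of 12 (Blue): { -3, -5/2, -9/4, -17/8, -135/64 | -67/32, -33/16, -2, -1, 0 } gives -269/128
edge 11 of 12 (Blue): { -3, -5/2, -9/4, -17/8, -135/64, -269/128 | -67/32, -33/16, -2, -1, 0 } gives -537/256
edge 12 of 12 (Blue): { -3, -5/2, -9/4, -17/8, -135/64, -269/128, -537/256 | -67/32, -33/16, -2, -1, 0 } gives -1073/512

-1073/512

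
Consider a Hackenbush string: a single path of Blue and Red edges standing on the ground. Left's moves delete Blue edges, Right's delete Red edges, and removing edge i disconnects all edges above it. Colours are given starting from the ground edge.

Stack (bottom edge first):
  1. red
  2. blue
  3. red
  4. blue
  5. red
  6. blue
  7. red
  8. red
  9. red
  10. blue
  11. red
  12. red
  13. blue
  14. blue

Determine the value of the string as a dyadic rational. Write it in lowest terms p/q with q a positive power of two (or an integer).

-5593/8192

edge 1 of 14 (red): { (no moves) | 0 } ⇒ -1
edge 2 of 14 (blue): { -1 | 0 } ⇒ -1/2
edge 3 of 14 (red): { -1 | -1/2, 0 } ⇒ -3/4
edge 4 of 14 (blue): { -1, -3/4 | -1/2, 0 } ⇒ -5/8
edge 5 of 14 (red): { -1, -3/4 | -5/8, -1/2, 0 } ⇒ -11/16
edge 6 of 14 (blue): { -1, -3/4, -11/16 | -5/8, -1/2, 0 } ⇒ -21/32
edge 7 of 14 (red): { -1, -3/4, -11/16 | -21/32, -5/8, -1/2, 0 } ⇒ -43/64
edge 8 of 14 (red): { -1, -3/4, -11/16 | -43/64, -21/32, -5/8, -1/2, 0 } ⇒ -87/128
edge 9 of 14 (red): { -1, -3/4, -11/16 | -87/128, -43/64, -21/32, -5/8, -1/2, 0 } ⇒ -175/256
edge 10 of 14 (blue): { -1, -3/4, -11/16, -175/256 | -87/128, -43/64, -21/32, -5/8, -1/2, 0 } ⇒ -349/512
edge 11 of 14 (red): { -1, -3/4, -11/16, -175/256 | -349/512, -87/128, -43/64, -21/32, -5/8, -1/2, 0 } ⇒ -699/1024
edge 12 of 14 (red): { -1, -3/4, -11/16, -175/256 | -699/1024, -349/512, -87/128, -43/64, -21/32, -5/8, -1/2, 0 } ⇒ -1399/2048
edge 13 of 14 (blue): { -1, -3/4, -11/16, -175/256, -1399/2048 | -699/1024, -349/512, -87/128, -43/64, -21/32, -5/8, -1/2, 0 } ⇒ -2797/4096
edge 14 of 14 (blue): { -1, -3/4, -11/16, -175/256, -1399/2048, -2797/4096 | -699/1024, -349/512, -87/128, -43/64, -21/32, -5/8, -1/2, 0 } ⇒ -5593/8192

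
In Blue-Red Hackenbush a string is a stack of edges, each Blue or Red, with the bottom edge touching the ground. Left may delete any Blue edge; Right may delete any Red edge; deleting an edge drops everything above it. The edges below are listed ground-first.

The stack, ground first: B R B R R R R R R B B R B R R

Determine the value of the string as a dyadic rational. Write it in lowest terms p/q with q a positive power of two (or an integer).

8297/16384

Prefix values for B R B R R R R R R B B R B R R via {L|R} + simplicity:
val(B) = { 0 | (no moves) } ⇒ 1
val(BR) = { 0 | 1 } ⇒ 1/2
val(BRB) = { 0,1/2 | 1 } ⇒ 3/4
val(BRBR) = { 0,1/2 | 3/4,1 } ⇒ 5/8
val(BRBRR) = { 0,1/2 | 5/8,3/4,1 } ⇒ 9/16
val(BRBRRR) = { 0,1/2 | 9/16,5/8,3/4,1 } ⇒ 17/32
val(BRBRRRR) = { 0,1/2 | 17/32,9/16,5/8,3/4,1 } ⇒ 33/64
val(BRBRRRRR) = { 0,1/2 | 33/64,17/32,9/16,5/8,3/4,1 } ⇒ 65/128
val(BRBRRRRRR) = { 0,1/2 | 65/128,33/64,17/32,9/16,5/8,3/4,1 } ⇒ 129/256
val(BRBRRRRRRB) = { 0,1/2,129/256 | 65/128,33/64,17/32,9/16,5/8,3/4,1 } ⇒ 259/512
val(BRBRRRRRRBB) = { 0,1/2,129/256,259/512 | 65/128,33/64,17/32,9/16,5/8,3/4,1 } ⇒ 519/1024
val(BRBRRRRRRBBR) = { 0,1/2,129/256,259/512 | 519/1024,65/128,33/64,17/32,9/16,5/8,3/4,1 } ⇒ 1037/2048
val(BRBRRRRRRBBRB) = { 0,1/2,129/256,259/512,1037/2048 | 519/1024,65/128,33/64,17/32,9/16,5/8,3/4,1 } ⇒ 2075/4096
val(BRBRRRRRRBBRBR) = { 0,1/2,129/256,259/512,1037/2048 | 2075/4096,519/1024,65/128,33/64,17/32,9/16,5/8,3/4,1 } ⇒ 4149/8192
val(BRBRRRRRRBBRBRR) = { 0,1/2,129/256,259/512,1037/2048 | 4149/8192,2075/4096,519/1024,65/128,33/64,17/32,9/16,5/8,3/4,1 } ⇒ 8297/16384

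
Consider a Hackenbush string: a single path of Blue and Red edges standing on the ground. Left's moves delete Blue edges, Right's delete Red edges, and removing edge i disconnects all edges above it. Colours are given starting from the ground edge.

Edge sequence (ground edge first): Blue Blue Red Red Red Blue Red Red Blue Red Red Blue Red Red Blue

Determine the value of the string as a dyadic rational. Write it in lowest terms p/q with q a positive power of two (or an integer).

9363/8192

Recurse on prefixes of the 15-edge string Blue Blue Red Red Red Blue Red Red Blue Red Red Blue Red Red Blue:
val_1 [B]  L=[0]  R=[∅]  gives 1
val_2 [BB]  L=[0; 1]  R=[∅]  gives 2
val_3 [BBR]  L=[0; 1]  R=[2]  gives 3/2
val_4 [BBRR]  L=[0; 1]  R=[3/2; 2]  gives 5/4
val_5 [BBRRR]  L=[0; 1]  R=[5/4; 3/2; 2]  gives 9/8
val_6 [BBRRRB]  L=[0; 1; 9/8]  R=[5/4; 3/2; 2]  gives 19/16
val_7 [BBRRRBR]  L=[0; 1; 9/8]  R=[19/16; 5/4; 3/2; 2]  gives 37/32
val_8 [BBRRRBRR]  L=[0; 1; 9/8]  R=[37/32; 19/16; 5/4; 3/2; 2]  gives 73/64
val_9 [BBRRRBRRB]  L=[0; 1; 9/8; 73/64]  R=[37/32; 19/16; 5/4; 3/2; 2]  gives 147/128
val_10 [BBRRRBRRBR]  L=[0; 1; 9/8; 73/64]  R=[147/128; 37/32; 19/16; 5/4; 3/2; 2]  gives 293/256
val_11 [BBRRRBRRBRR]  L=[0; 1; 9/8; 73/64]  R=[293/256; 147/128; 37/32; 19/16; 5/4; 3/2; 2]  gives 585/512
val_12 [BBRRRBRRBRRB]  L=[0; 1; 9/8; 73/64; 585/512]  R=[293/256; 147/128; 37/32; 19/16; 5/4; 3/2; 2]  gives 1171/1024
val_13 [BBRRRBRRBRRBR]  L=[0; 1; 9/8; 73/64; 585/512]  R=[1171/1024; 293/256; 147/128; 37/32; 19/16; 5/4; 3/2; 2]  gives 2341/2048
val_14 [BBRRRBRRBRRBRR]  L=[0; 1; 9/8; 73/64; 585/512]  R=[2341/2048; 1171/1024; 293/256; 147/128; 37/32; 19/16; 5/4; 3/2; 2]  gives 4681/4096
val_15 [BBRRRBRRBRRBRRB]  L=[0; 1; 9/8; 73/64; 585/512; 4681/4096]  R=[2341/2048; 1171/1024; 293/256; 147/128; 37/32; 19/16; 5/4; 3/2; 2]  gives 9363/8192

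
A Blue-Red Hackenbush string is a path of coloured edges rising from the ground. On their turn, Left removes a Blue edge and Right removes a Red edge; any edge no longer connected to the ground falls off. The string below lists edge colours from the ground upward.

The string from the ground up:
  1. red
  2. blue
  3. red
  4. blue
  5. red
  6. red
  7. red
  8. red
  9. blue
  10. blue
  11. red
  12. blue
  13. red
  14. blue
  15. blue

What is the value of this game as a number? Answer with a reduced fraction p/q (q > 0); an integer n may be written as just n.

v_1 [r]  L=[∅]  R=[0]  — -1
v_2 [rb]  L=[-1]  R=[0]  — -1/2
v_3 [rbr]  L=[-1]  R=[-1/2,0]  — -3/4
v_4 [rbrb]  L=[-1,-3/4]  R=[-1/2,0]  — -5/8
v_5 [rbrbr]  L=[-1,-3/4]  R=[-5/8,-1/2,0]  — -11/16
v_6 [rbrbrr]  L=[-1,-3/4]  R=[-11/16,-5/8,-1/2,0]  — -23/32
v_7 [rbrbrrr]  L=[-1,-3/4]  R=[-23/32,-11/16,-5/8,-1/2,0]  — -47/64
v_8 [rbrbrrrr]  L=[-1,-3/4]  R=[-47/64,-23/32,-11/16,-5/8,-1/2,0]  — -95/128
v_9 [rbrbrrrrb]  L=[-1,-3/4,-95/128]  R=[-47/64,-23/32,-11/16,-5/8,-1/2,0]  — -189/256
v_10 [rbrbrrrrbb]  L=[-1,-3/4,-95/128,-189/256]  R=[-47/64,-23/32,-11/16,-5/8,-1/2,0]  — -377/512
v_11 [rbrbrrrrbbr]  L=[-1,-3/4,-95/128,-189/256]  R=[-377/512,-47/64,-23/32,-11/16,-5/8,-1/2,0]  — -755/1024
v_12 [rbrbrrrrbbrb]  L=[-1,-3/4,-95/128,-189/256,-755/1024]  R=[-377/512,-47/64,-23/32,-11/16,-5/8,-1/2,0]  — -1509/2048
v_13 [rbrbrrrrbbrbr]  L=[-1,-3/4,-95/128,-189/256,-755/1024]  R=[-1509/2048,-377/512,-47/64,-23/32,-11/16,-5/8,-1/2,0]  — -3019/4096
v_14 [rbrbrrrrbbrbrb]  L=[-1,-3/4,-95/128,-189/256,-755/1024,-3019/4096]  R=[-1509/2048,-377/512,-47/64,-23/32,-11/16,-5/8,-1/2,0]  — -6037/8192
v_15 [rbrbrrrrbbrbrbb]  L=[-1,-3/4,-95/128,-189/256,-755/1024,-3019/4096,-6037/8192]  R=[-1509/2048,-377/512,-47/64,-23/32,-11/16,-5/8,-1/2,0]  — -12073/16384

-12073/16384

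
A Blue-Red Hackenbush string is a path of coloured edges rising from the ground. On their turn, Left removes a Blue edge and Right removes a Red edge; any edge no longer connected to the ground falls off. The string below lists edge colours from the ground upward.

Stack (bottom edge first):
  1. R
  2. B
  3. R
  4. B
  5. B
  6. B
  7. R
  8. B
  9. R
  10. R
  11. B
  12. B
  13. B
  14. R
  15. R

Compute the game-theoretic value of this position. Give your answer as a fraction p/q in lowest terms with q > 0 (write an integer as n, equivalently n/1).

-8903/16384

1 of 15 · R · max L −∞ · min R 0 = -1
2 of 15 · RB · max L -1 · min R 0 = -1/2
3 of 15 · RBR · max L -1 · min R -1/2 = -3/4
4 of 15 · RBRB · max L -3/4 · min R -1/2 = -5/8
5 of 15 · RBRBB · max L -5/8 · min R -1/2 = -9/16
6 of 15 · RBRBBB · max L -9/16 · min R -1/2 = -17/32
7 of 15 · RBRBBBR · max L -9/16 · min R -17/32 = -35/64
8 of 15 · RBRBBBRB · max L -35/64 · min R -17/32 = -69/128
9 of 15 · RBRBBBRBR · max L -35/64 · min R -69/128 = -139/256
10 of 15 · RBRBBBRBRR · max L -35/64 · min R -139/256 = -279/512
11 of 15 · RBRBBBRBRRB · max L -279/512 · min R -139/256 = -557/1024
12 of 15 · RBRBBBRBRRBB · max L -557/1024 · min R -139/256 = -1113/2048
13 of 15 · RBRBBBRBRRBBB · max L -1113/2048 · min R -139/256 = -2225/4096
14 of 15 · RBRBBBRBRRBBBR · max L -1113/2048 · min R -2225/4096 = -4451/8192
15 of 15 · RBRBBBRBRRBBBRR · max L -1113/2048 · min R -4451/8192 = -8903/16384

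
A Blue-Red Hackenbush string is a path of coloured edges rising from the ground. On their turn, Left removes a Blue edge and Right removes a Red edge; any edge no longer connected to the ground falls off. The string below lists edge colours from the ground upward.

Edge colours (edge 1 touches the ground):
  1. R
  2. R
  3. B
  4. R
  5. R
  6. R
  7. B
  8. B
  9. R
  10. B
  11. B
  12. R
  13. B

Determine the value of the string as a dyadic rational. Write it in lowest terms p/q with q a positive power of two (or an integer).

R: Left { (no moves) }, Right { 0 } => simplest -1
RR: Left { (no moves) }, Right { -1,0 } => simplest -2
RRB: Left { -2 }, Right { -1,0 } => simplest -3/2
RRBR: Left { -2 }, Right { -3/2,-1,0 } => simplest -7/4
RRBRR: Left { -2 }, Right { -7/4,-3/2,-1,0 } => simplest -15/8
RRBRRR: Left { -2 }, Right { -15/8,-7/4,-3/2,-1,0 } => simplest -31/16
RRBRRRB: Left { -2,-31/16 }, Right { -15/8,-7/4,-3/2,-1,0 } => simplest -61/32
RRBRRRBB: Left { -2,-31/16,-61/32 }, Right { -15/8,-7/4,-3/2,-1,0 } => simplest -121/64
RRBRRRBBR: Left { -2,-31/16,-61/32 }, Right { -121/64,-15/8,-7/4,-3/2,-1,0 } => simplest -243/128
RRBRRRBBRB: Left { -2,-31/16,-61/32,-243/128 }, Right { -121/64,-15/8,-7/4,-3/2,-1,0 } => simplest -485/256
RRBRRRBBRBB: Left { -2,-31/16,-61/32,-243/128,-485/256 }, Right { -121/64,-15/8,-7/4,-3/2,-1,0 } => simplest -969/512
RRBRRRBBRBBR: Left { -2,-31/16,-61/32,-243/128,-485/256 }, Right { -969/512,-121/64,-15/8,-7/4,-3/2,-1,0 } => simplest -1939/1024
RRBRRRBBRBBRB: Left { -2,-31/16,-61/32,-243/128,-485/256,-1939/1024 }, Right { -969/512,-121/64,-15/8,-7/4,-3/2,-1,0 } => simplest -3877/2048

-3877/2048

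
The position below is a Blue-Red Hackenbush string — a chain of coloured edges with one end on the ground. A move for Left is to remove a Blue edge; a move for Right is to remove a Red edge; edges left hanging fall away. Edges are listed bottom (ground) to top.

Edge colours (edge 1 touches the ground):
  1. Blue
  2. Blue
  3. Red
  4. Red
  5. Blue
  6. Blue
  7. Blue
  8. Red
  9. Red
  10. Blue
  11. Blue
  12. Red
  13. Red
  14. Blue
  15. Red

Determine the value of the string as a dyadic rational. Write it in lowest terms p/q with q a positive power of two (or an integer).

Prefix values for Blue Blue Red Red Blue Blue Blue Red Red Blue Blue Red Red Blue Red via {L|R} + simplicity:
1 of 15 · B · max L 0 · min R +∞ => 1
2 of 15 · BB · max L 1 · min R +∞ => 2
3 of 15 · BBR · max L 1 · min R 2 => 3/2
4 of 15 · BBRR · max L 1 · min R 3/2 => 5/4
5 of 15 · BBRRB · max L 5/4 · min R 3/2 => 11/8
6 of 15 · BBRRBB · max L 11/8 · min R 3/2 => 23/16
7 of 15 · BBRRBBB · max L 23/16 · min R 3/2 => 47/32
8 of 15 · BBRRBBBR · max L 23/16 · min R 47/32 => 93/64
9 of 15 · BBRRBBBRR · max L 23/16 · min R 93/64 => 185/128
10 of 15 · BBRRBBBRRB · max L 185/128 · min R 93/64 => 371/256
11 of 15 · BBRRBBBRRBB · max L 371/256 · min R 93/64 => 743/512
12 of 15 · BBRRBBBRRBBR · max L 371/256 · min R 743/512 => 1485/1024
13 of 15 · BBRRBBBRRBBRR · max L 371/256 · min R 1485/1024 => 2969/2048
14 of 15 · BBRRBBBRRBBRRB · max L 2969/2048 · min R 1485/1024 => 5939/4096
15 of 15 · BBRRBBBRRBBRRBR · max L 2969/2048 · min R 5939/4096 => 11877/8192

11877/8192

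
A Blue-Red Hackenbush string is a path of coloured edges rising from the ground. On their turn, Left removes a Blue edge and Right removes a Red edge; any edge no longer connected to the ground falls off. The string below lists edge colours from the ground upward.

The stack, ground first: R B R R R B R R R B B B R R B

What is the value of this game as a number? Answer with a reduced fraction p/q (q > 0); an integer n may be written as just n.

-15245/16384

Build v(s[:k]) for k = 1..15, string s = R B R R R B R R R B B B R R B.
v_1 [R]  L=[]  R=[0]  → -1
v_2 [RB]  L=[-1]  R=[0]  → -1/2
v_3 [RBR]  L=[-1]  R=[-1/2 0]  → -3/4
v_4 [RBRR]  L=[-1]  R=[-3/4 -1/2 0]  → -7/8
v_5 [RBRRR]  L=[-1]  R=[-7/8 -3/4 -1/2 0]  → -15/16
v_6 [RBRRRB]  L=[-1 -15/16]  R=[-7/8 -3/4 -1/2 0]  → -29/32
v_7 [RBRRRBR]  L=[-1 -15/16]  R=[-29/32 -7/8 -3/4 -1/2 0]  → -59/64
v_8 [RBRRRBRR]  L=[-1 -15/16]  R=[-59/64 -29/32 -7/8 -3/4 -1/2 0]  → -119/128
v_9 [RBRRRBRRR]  L=[-1 -15/16]  R=[-119/128 -59/64 -29/32 -7/8 -3/4 -1/2 0]  → -239/256
v_10 [RBRRRBRRRB]  L=[-1 -15/16 -239/256]  R=[-119/128 -59/64 -29/32 -7/8 -3/4 -1/2 0]  → -477/512
v_11 [RBRRRBRRRBB]  L=[-1 -15/16 -239/256 -477/512]  R=[-119/128 -59/64 -29/32 -7/8 -3/4 -1/2 0]  → -953/1024
v_12 [RBRRRBRRRBBB]  L=[-1 -15/16 -239/256 -477/512 -953/1024]  R=[-119/128 -59/64 -29/32 -7/8 -3/4 -1/2 0]  → -1905/2048
v_13 [RBRRRBRRRBBBR]  L=[-1 -15/16 -239/256 -477/512 -953/1024]  R=[-1905/2048 -119/128 -59/64 -29/32 -7/8 -3/4 -1/2 0]  → -3811/4096
v_14 [RBRRRBRRRBBBRR]  L=[-1 -15/16 -239/256 -477/512 -953/1024]  R=[-3811/4096 -1905/2048 -119/128 -59/64 -29/32 -7/8 -3/4 -1/2 0]  → -7623/8192
v_15 [RBRRRBRRRBBBRRB]  L=[-1 -15/16 -239/256 -477/512 -953/1024 -7623/8192]  R=[-3811/4096 -1905/2048 -119/128 -59/64 -29/32 -7/8 -3/4 -1/2 0]  → -15245/16384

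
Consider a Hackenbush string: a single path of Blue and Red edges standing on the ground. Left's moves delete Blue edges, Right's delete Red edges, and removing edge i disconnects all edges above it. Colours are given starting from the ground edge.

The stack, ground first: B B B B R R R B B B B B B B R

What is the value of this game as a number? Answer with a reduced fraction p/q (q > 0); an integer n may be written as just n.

value(B) = { 0 | (no moves) } — 1
value(BB) = { 0; 1 | (no moves) } — 2
value(BBB) = { 0; 1; 2 | (no moves) } — 3
value(BBBB) = { 0; 1; 2; 3 | (no moves) } — 4
value(BBBBR) = { 0; 1; 2; 3 | 4 } — 7/2
value(BBBBRR) = { 0; 1; 2; 3 | 7/2; 4 } — 13/4
value(BBBBRRR) = { 0; 1; 2; 3 | 13/4; 7/2; 4 } — 25/8
value(BBBBRRRB) = { 0; 1; 2; 3; 25/8 | 13/4; 7/2; 4 } — 51/16
value(BBBBRRRBB) = { 0; 1; 2; 3; 25/8; 51/16 | 13/4; 7/2; 4 } — 103/32
value(BBBBRRRBBB) = { 0; 1; 2; 3; 25/8; 51/16; 103/32 | 13/4; 7/2; 4 } — 207/64
value(BBBBRRRBBBB) = { 0; 1; 2; 3; 25/8; 51/16; 103/32; 207/64 | 13/4; 7/2; 4 } — 415/128
value(BBBBRRRBBBBB) = { 0; 1; 2; 3; 25/8; 51/16; 103/32; 207/64; 415/128 | 13/4; 7/2; 4 } — 831/256
value(BBBBRRRBBBBBB) = { 0; 1; 2; 3; 25/8; 51/16; 103/32; 207/64; 415/128; 831/256 | 13/4; 7/2; 4 } — 1663/512
value(BBBBRRRBBBBBBB) = { 0; 1; 2; 3; 25/8; 51/16; 103/32; 207/64; 415/128; 831/256; 1663/512 | 13/4; 7/2; 4 } — 3327/1024
value(BBBBRRRBBBBBBBR) = { 0; 1; 2; 3; 25/8; 51/16; 103/32; 207/64; 415/128; 831/256; 1663/512 | 3327/1024; 13/4; 7/2; 4 } — 6653/2048

6653/2048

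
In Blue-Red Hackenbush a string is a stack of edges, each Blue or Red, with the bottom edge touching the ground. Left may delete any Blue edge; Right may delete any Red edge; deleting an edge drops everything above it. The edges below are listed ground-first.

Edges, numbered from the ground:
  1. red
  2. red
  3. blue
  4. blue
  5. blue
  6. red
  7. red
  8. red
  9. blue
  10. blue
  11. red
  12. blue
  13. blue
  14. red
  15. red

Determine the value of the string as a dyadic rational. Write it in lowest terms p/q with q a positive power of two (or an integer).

G_1 [r]  L=[(no moves)]  R=[0]  → -1
G_2 [rr]  L=[(no moves)]  R=[-1,0]  → -2
G_3 [rrb]  L=[-2]  R=[-1,0]  → -3/2
G_4 [rrbb]  L=[-2,-3/2]  R=[-1,0]  → -5/4
G_5 [rrbbb]  L=[-2,-3/2,-5/4]  R=[-1,0]  → -9/8
G_6 [rrbbbr]  L=[-2,-3/2,-5/4]  R=[-9/8,-1,0]  → -19/16
G_7 [rrbbbrr]  L=[-2,-3/2,-5/4]  R=[-19/16,-9/8,-1,0]  → -39/32
G_8 [rrbbbrrr]  L=[-2,-3/2,-5/4]  R=[-39/32,-19/16,-9/8,-1,0]  → -79/64
G_9 [rrbbbrrrb]  L=[-2,-3/2,-5/4,-79/64]  R=[-39/32,-19/16,-9/8,-1,0]  → -157/128
G_10 [rrbbbrrrbb]  L=[-2,-3/2,-5/4,-79/64,-157/128]  R=[-39/32,-19/16,-9/8,-1,0]  → -313/256
G_11 [rrbbbrrrbbr]  L=[-2,-3/2,-5/4,-79/64,-157/128]  R=[-313/256,-39/32,-19/16,-9/8,-1,0]  → -627/512
G_12 [rrbbbrrrbbrb]  L=[-2,-3/2,-5/4,-79/64,-157/128,-627/512]  R=[-313/256,-39/32,-19/16,-9/8,-1,0]  → -1253/1024
G_13 [rrbbbrrrbbrbb]  L=[-2,-3/2,-5/4,-79/64,-157/128,-627/512,-1253/1024]  R=[-313/256,-39/32,-19/16,-9/8,-1,0]  → -2505/2048
G_14 [rrbbbrrrbbrbbr]  L=[-2,-3/2,-5/4,-79/64,-157/128,-627/512,-1253/1024]  R=[-2505/2048,-313/256,-39/32,-19/16,-9/8,-1,0]  → -5011/4096
G_15 [rrbbbrrrbbrbbrr]  L=[-2,-3/2,-5/4,-79/64,-157/128,-627/512,-1253/1024]  R=[-5011/4096,-2505/2048,-313/256,-39/32,-19/16,-9/8,-1,0]  → -10023/8192

-10023/8192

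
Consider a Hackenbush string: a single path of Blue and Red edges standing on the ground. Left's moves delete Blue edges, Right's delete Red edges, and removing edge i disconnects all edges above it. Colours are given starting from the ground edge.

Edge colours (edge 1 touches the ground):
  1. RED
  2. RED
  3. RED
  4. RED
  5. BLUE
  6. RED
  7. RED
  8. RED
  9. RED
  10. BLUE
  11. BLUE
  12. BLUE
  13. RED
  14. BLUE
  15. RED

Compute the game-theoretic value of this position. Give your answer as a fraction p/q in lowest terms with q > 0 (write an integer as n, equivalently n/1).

-8075/2048

Prefix values for RED RED RED RED BLUE RED RED RED RED BLUE BLUE BLUE RED BLUE RED via {L|R} + simplicity:
edge 1 of 15 (RED): { (no moves) | 0 } ⇒ -1
edge 2 of 15 (RED): { (no moves) | -1; 0 } ⇒ -2
edge 3 of 15 (RED): { (no moves) | -2; -1; 0 } ⇒ -3
edge 4 of 15 (RED): { (no moves) | -3; -2; -1; 0 } ⇒ -4
edge 5 of 15 (BLUE): { -4 | -3; -2; -1; 0 } ⇒ -7/2
edge 6 of 15 (RED): { -4 | -7/2; -3; -2; -1; 0 } ⇒ -15/4
edge 7 of 15 (RED): { -4 | -15/4; -7/2; -3; -2; -1; 0 } ⇒ -31/8
edge 8 of 15 (RED): { -4 | -31/8; -15/4; -7/2; -3; -2; -1; 0 } ⇒ -63/16
edge 9 of 15 (RED): { -4 | -63/16; -31/8; -15/4; -7/2; -3; -2; -1; 0 } ⇒ -127/32
edge 10 of 15 (BLUE): { -4; -127/32 | -63/16; -31/8; -15/4; -7/2; -3; -2; -1; 0 } ⇒ -253/64
edge 11 of 15 (BLUE): { -4; -127/32; -253/64 | -63/16; -31/8; -15/4; -7/2; -3; -2; -1; 0 } ⇒ -505/128
edge 12 of 15 (BLUE): { -4; -127/32; -253/64; -505/128 | -63/16; -31/8; -15/4; -7/2; -3; -2; -1; 0 } ⇒ -1009/256
edge 13 of 15 (RED): { -4; -127/32; -253/64; -505/128 | -1009/256; -63/16; -31/8; -15/4; -7/2; -3; -2; -1; 0 } ⇒ -2019/512
edge 14 of 15 (BLUE): { -4; -127/32; -253/64; -505/128; -2019/512 | -1009/256; -63/16; -31/8; -15/4; -7/2; -3; -2; -1; 0 } ⇒ -4037/1024
edge 15 of 15 (RED): { -4; -127/32; -253/64; -505/128; -2019/512 | -4037/1024; -1009/256; -63/16; -31/8; -15/4; -7/2; -3; -2; -1; 0 } ⇒ -8075/2048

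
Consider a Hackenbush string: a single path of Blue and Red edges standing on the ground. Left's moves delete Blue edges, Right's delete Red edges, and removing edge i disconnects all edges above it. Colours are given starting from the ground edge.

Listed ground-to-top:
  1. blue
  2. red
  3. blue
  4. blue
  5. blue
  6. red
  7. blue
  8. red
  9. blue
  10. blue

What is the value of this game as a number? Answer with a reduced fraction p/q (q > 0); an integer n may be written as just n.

471/512

1 of 10 · b · max L 0 · min R +∞ so 1
2 of 10 · br · max L 0 · min R 1 so 1/2
3 of 10 · brb · max L 1/2 · min R 1 so 3/4
4 of 10 · brbb · max L 3/4 · min R 1 so 7/8
5 of 10 · brbbb · max L 7/8 · min R 1 so 15/16
6 of 10 · brbbbr · max L 7/8 · min R 15/16 so 29/32
7 of 10 · brbbbrb · max L 29/32 · min R 15/16 so 59/64
8 of 10 · brbbbrbr · max L 29/32 · min R 59/64 so 117/128
9 of 10 · brbbbrbrb · max L 117/128 · min R 59/64 so 235/256
10 of 10 · brbbbrbrbb · max L 235/256 · min R 59/64 so 471/512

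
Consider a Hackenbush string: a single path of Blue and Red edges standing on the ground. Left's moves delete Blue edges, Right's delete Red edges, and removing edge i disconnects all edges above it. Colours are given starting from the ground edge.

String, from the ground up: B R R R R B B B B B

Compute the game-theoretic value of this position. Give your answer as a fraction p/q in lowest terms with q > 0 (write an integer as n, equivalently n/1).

B: Left { 0 }, Right { · } gives simplest 1
BR: Left { 0 }, Right { 1 } gives simplest 1/2
BRR: Left { 0 }, Right { 1/2,1 } gives simplest 1/4
BRRR: Left { 0 }, Right { 1/4,1/2,1 } gives simplest 1/8
BRRRR: Left { 0 }, Right { 1/8,1/4,1/2,1 } gives simplest 1/16
BRRRRB: Left { 0,1/16 }, Right { 1/8,1/4,1/2,1 } gives simplest 3/32
BRRRRBB: Left { 0,1/16,3/32 }, Right { 1/8,1/4,1/2,1 } gives simplest 7/64
BRRRRBBB: Left { 0,1/16,3/32,7/64 }, Right { 1/8,1/4,1/2,1 } gives simplest 15/128
BRRRRBBBB: Left { 0,1/16,3/32,7/64,15/128 }, Right { 1/8,1/4,1/2,1 } gives simplest 31/256
BRRRRBBBBB: Left { 0,1/16,3/32,7/64,15/128,31/256 }, Right { 1/8,1/4,1/2,1 } gives simplest 63/512

63/512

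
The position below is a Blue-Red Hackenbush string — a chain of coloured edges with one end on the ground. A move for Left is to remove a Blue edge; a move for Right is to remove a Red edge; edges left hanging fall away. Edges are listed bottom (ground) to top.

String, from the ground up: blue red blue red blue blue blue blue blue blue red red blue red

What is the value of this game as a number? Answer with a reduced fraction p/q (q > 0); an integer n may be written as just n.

val_1 [b]  L=[0]  R=[∅]  -> 1
val_2 [br]  L=[0]  R=[1]  -> 1/2
val_3 [brb]  L=[0,1/2]  R=[1]  -> 3/4
val_4 [brbr]  L=[0,1/2]  R=[3/4,1]  -> 5/8
val_5 [brbrb]  L=[0,1/2,5/8]  R=[3/4,1]  -> 11/16
val_6 [brbrbb]  L=[0,1/2,5/8,11/16]  R=[3/4,1]  -> 23/32
val_7 [brbrbbb]  L=[0,1/2,5/8,11/16,23/32]  R=[3/4,1]  -> 47/64
val_8 [brbrbbbb]  L=[0,1/2,5/8,11/16,23/32,47/64]  R=[3/4,1]  -> 95/128
val_9 [brbrbbbbb]  L=[0,1/2,5/8,11/16,23/32,47/64,95/128]  R=[3/4,1]  -> 191/256
val_10 [brbrbbbbbb]  L=[0,1/2,5/8,11/16,23/32,47/64,95/128,191/256]  R=[3/4,1]  -> 383/512
val_11 [brbrbbbbbbr]  L=[0,1/2,5/8,11/16,23/32,47/64,95/128,191/256]  R=[383/512,3/4,1]  -> 765/1024
val_12 [brbrbbbbbbrr]  L=[0,1/2,5/8,11/16,23/32,47/64,95/128,191/256]  R=[765/1024,383/512,3/4,1]  -> 1529/2048
val_13 [brbrbbbbbbrrb]  L=[0,1/2,5/8,11/16,23/32,47/64,95/128,191/256,1529/2048]  R=[765/1024,383/512,3/4,1]  -> 3059/4096
val_14 [brbrbbbbbbrrbr]  L=[0,1/2,5/8,11/16,23/32,47/64,95/128,191/256,1529/2048]  R=[3059/4096,765/1024,383/512,3/4,1]  -> 6117/8192

6117/8192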